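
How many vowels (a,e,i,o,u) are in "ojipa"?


Input: ojipa
Checking each character:
  'o' at position 0: vowel (running total: 1)
  'j' at position 1: consonant
  'i' at position 2: vowel (running total: 2)
  'p' at position 3: consonant
  'a' at position 4: vowel (running total: 3)
Total vowels: 3

3


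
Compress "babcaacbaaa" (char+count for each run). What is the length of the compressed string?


Input: babcaacbaaa
Runs:
  'b' x 1 => "b1"
  'a' x 1 => "a1"
  'b' x 1 => "b1"
  'c' x 1 => "c1"
  'a' x 2 => "a2"
  'c' x 1 => "c1"
  'b' x 1 => "b1"
  'a' x 3 => "a3"
Compressed: "b1a1b1c1a2c1b1a3"
Compressed length: 16

16


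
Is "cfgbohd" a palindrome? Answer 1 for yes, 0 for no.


Input: cfgbohd
Reversed: dhobgfc
  Compare pos 0 ('c') with pos 6 ('d'): MISMATCH
  Compare pos 1 ('f') with pos 5 ('h'): MISMATCH
  Compare pos 2 ('g') with pos 4 ('o'): MISMATCH
Result: not a palindrome

0


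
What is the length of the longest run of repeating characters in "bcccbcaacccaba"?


Input: "bcccbcaacccaba"
Scanning for longest run:
  Position 1 ('c'): new char, reset run to 1
  Position 2 ('c'): continues run of 'c', length=2
  Position 3 ('c'): continues run of 'c', length=3
  Position 4 ('b'): new char, reset run to 1
  Position 5 ('c'): new char, reset run to 1
  Position 6 ('a'): new char, reset run to 1
  Position 7 ('a'): continues run of 'a', length=2
  Position 8 ('c'): new char, reset run to 1
  Position 9 ('c'): continues run of 'c', length=2
  Position 10 ('c'): continues run of 'c', length=3
  Position 11 ('a'): new char, reset run to 1
  Position 12 ('b'): new char, reset run to 1
  Position 13 ('a'): new char, reset run to 1
Longest run: 'c' with length 3

3


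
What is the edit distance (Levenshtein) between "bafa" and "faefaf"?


Computing edit distance: "bafa" -> "faefaf"
DP table:
           f    a    e    f    a    f
      0    1    2    3    4    5    6
  b   1    1    2    3    4    5    6
  a   2    2    1    2    3    4    5
  f   3    2    2    2    2    3    4
  a   4    3    2    3    3    2    3
Edit distance = dp[4][6] = 3

3


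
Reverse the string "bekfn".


Input: bekfn
Reading characters right to left:
  Position 4: 'n'
  Position 3: 'f'
  Position 2: 'k'
  Position 1: 'e'
  Position 0: 'b'
Reversed: nfkeb

nfkeb


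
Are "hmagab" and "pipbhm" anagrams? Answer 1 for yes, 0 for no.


Strings: "hmagab", "pipbhm"
Sorted first:  aabghm
Sorted second: bhimpp
Differ at position 0: 'a' vs 'b' => not anagrams

0


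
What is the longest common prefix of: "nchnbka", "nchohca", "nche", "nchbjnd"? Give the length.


Words: nchnbka, nchohca, nche, nchbjnd
  Position 0: all 'n' => match
  Position 1: all 'c' => match
  Position 2: all 'h' => match
  Position 3: ('n', 'o', 'e', 'b') => mismatch, stop
LCP = "nch" (length 3)

3


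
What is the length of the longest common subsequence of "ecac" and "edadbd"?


LCS of "ecac" and "edadbd"
DP table:
           e    d    a    d    b    d
      0    0    0    0    0    0    0
  e   0    1    1    1    1    1    1
  c   0    1    1    1    1    1    1
  a   0    1    1    2    2    2    2
  c   0    1    1    2    2    2    2
LCS length = dp[4][6] = 2

2


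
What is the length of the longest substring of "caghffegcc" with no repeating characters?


Input: "caghffegcc"
Sliding window (track last position of each char):
  Position 0 ('c'): window [0,0] length 1 -- new best
  Position 1 ('a'): window [0,1] length 2 -- new best
  Position 2 ('g'): window [0,2] length 3 -- new best
  Position 3 ('h'): window [0,3] length 4 -- new best
  Position 4 ('f'): window [0,4] length 5 -- new best
  Position 5 ('f'): repeat (last at 4), move window start to 5
  Position 5 ('f'): window [5,5] length 1
  Position 6 ('e'): window [5,6] length 2
  Position 7 ('g'): window [5,7] length 3
  Position 8 ('c'): window [5,8] length 4
  Position 9 ('c'): repeat (last at 8), move window start to 9
  Position 9 ('c'): window [9,9] length 1
Longest substring with no repeats: "caghf" with length 5

5


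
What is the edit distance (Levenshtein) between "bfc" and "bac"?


Computing edit distance: "bfc" -> "bac"
DP table:
           b    a    c
      0    1    2    3
  b   1    0    1    2
  f   2    1    1    2
  c   3    2    2    1
Edit distance = dp[3][3] = 1

1


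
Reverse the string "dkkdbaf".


Input: dkkdbaf
Reading characters right to left:
  Position 6: 'f'
  Position 5: 'a'
  Position 4: 'b'
  Position 3: 'd'
  Position 2: 'k'
  Position 1: 'k'
  Position 0: 'd'
Reversed: fabdkkd

fabdkkd


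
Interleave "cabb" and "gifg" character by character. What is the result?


Interleaving "cabb" and "gifg":
  Position 0: 'c' from first, 'g' from second => "cg"
  Position 1: 'a' from first, 'i' from second => "ai"
  Position 2: 'b' from first, 'f' from second => "bf"
  Position 3: 'b' from first, 'g' from second => "bg"
Result: cgaibfbg

cgaibfbg


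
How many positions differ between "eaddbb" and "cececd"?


Comparing "eaddbb" and "cececd" position by position:
  Position 0: 'e' vs 'c' => DIFFER
  Position 1: 'a' vs 'e' => DIFFER
  Position 2: 'd' vs 'c' => DIFFER
  Position 3: 'd' vs 'e' => DIFFER
  Position 4: 'b' vs 'c' => DIFFER
  Position 5: 'b' vs 'd' => DIFFER
Positions that differ: 6

6


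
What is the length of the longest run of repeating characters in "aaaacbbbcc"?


Input: "aaaacbbbcc"
Scanning for longest run:
  Position 1 ('a'): continues run of 'a', length=2
  Position 2 ('a'): continues run of 'a', length=3
  Position 3 ('a'): continues run of 'a', length=4
  Position 4 ('c'): new char, reset run to 1
  Position 5 ('b'): new char, reset run to 1
  Position 6 ('b'): continues run of 'b', length=2
  Position 7 ('b'): continues run of 'b', length=3
  Position 8 ('c'): new char, reset run to 1
  Position 9 ('c'): continues run of 'c', length=2
Longest run: 'a' with length 4

4


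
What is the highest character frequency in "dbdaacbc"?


Input: dbdaacbc
Character counts:
  'a': 2
  'b': 2
  'c': 2
  'd': 2
Maximum frequency: 2

2


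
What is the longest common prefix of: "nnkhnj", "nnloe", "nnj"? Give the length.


Words: nnkhnj, nnloe, nnj
  Position 0: all 'n' => match
  Position 1: all 'n' => match
  Position 2: ('k', 'l', 'j') => mismatch, stop
LCP = "nn" (length 2)

2


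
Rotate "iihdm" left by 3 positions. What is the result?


Input: "iihdm", rotate left by 3
First 3 characters: "iih"
Remaining characters: "dm"
Concatenate remaining + first: "dm" + "iih" = "dmiih"

dmiih


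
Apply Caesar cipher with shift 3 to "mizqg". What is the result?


Caesar cipher: shift "mizqg" by 3
  'm' (pos 12) + 3 = pos 15 = 'p'
  'i' (pos 8) + 3 = pos 11 = 'l'
  'z' (pos 25) + 3 = pos 2 = 'c'
  'q' (pos 16) + 3 = pos 19 = 't'
  'g' (pos 6) + 3 = pos 9 = 'j'
Result: plctj

plctj


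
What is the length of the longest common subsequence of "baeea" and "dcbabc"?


LCS of "baeea" and "dcbabc"
DP table:
           d    c    b    a    b    c
      0    0    0    0    0    0    0
  b   0    0    0    1    1    1    1
  a   0    0    0    1    2    2    2
  e   0    0    0    1    2    2    2
  e   0    0    0    1    2    2    2
  a   0    0    0    1    2    2    2
LCS length = dp[5][6] = 2

2


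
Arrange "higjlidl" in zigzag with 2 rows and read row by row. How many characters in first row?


Zigzag "higjlidl" into 2 rows:
Placing characters:
  'h' => row 0
  'i' => row 1
  'g' => row 0
  'j' => row 1
  'l' => row 0
  'i' => row 1
  'd' => row 0
  'l' => row 1
Rows:
  Row 0: "hgld"
  Row 1: "ijil"
First row length: 4

4


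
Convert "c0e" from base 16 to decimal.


Input: "c0e" in base 16
Positional expansion:
  Digit 'c' (value 12) x 16^2 = 3072
  Digit '0' (value 0) x 16^1 = 0
  Digit 'e' (value 14) x 16^0 = 14
Sum = 3086

3086


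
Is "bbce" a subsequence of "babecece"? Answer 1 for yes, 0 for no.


Check if "bbce" is a subsequence of "babecece"
Greedy scan:
  Position 0 ('b'): matches sub[0] = 'b'
  Position 1 ('a'): no match needed
  Position 2 ('b'): matches sub[1] = 'b'
  Position 3 ('e'): no match needed
  Position 4 ('c'): matches sub[2] = 'c'
  Position 5 ('e'): matches sub[3] = 'e'
  Position 6 ('c'): no match needed
  Position 7 ('e'): no match needed
All 4 characters matched => is a subsequence

1


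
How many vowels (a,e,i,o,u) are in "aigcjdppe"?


Input: aigcjdppe
Checking each character:
  'a' at position 0: vowel (running total: 1)
  'i' at position 1: vowel (running total: 2)
  'g' at position 2: consonant
  'c' at position 3: consonant
  'j' at position 4: consonant
  'd' at position 5: consonant
  'p' at position 6: consonant
  'p' at position 7: consonant
  'e' at position 8: vowel (running total: 3)
Total vowels: 3

3


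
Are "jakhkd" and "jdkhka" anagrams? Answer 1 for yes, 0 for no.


Strings: "jakhkd", "jdkhka"
Sorted first:  adhjkk
Sorted second: adhjkk
Sorted forms match => anagrams

1


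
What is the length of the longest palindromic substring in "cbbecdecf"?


Input: "cbbecdecf"
Checking substrings for palindromes:
  [1:3] "bb" (len 2) => palindrome
Longest palindromic substring: "bb" with length 2

2


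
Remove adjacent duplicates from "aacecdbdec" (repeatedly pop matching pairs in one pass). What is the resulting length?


Input: aacecdbdec
Stack-based adjacent duplicate removal:
  Read 'a': push. Stack: a
  Read 'a': matches stack top 'a' => pop. Stack: (empty)
  Read 'c': push. Stack: c
  Read 'e': push. Stack: ce
  Read 'c': push. Stack: cec
  Read 'd': push. Stack: cecd
  Read 'b': push. Stack: cecdb
  Read 'd': push. Stack: cecdbd
  Read 'e': push. Stack: cecdbde
  Read 'c': push. Stack: cecdbdec
Final stack: "cecdbdec" (length 8)

8


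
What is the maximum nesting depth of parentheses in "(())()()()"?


Input: "(())()()()"
Tracking depth:
  Position 0 '(': depth becomes 1
  Position 1 '(': depth becomes 2
  Position 2 ')': depth becomes 1
  Position 3 ')': depth becomes 0
  Position 4 '(': depth becomes 1
  Position 5 ')': depth becomes 0
  Position 6 '(': depth becomes 1
  Position 7 ')': depth becomes 0
  Position 8 '(': depth becomes 1
  Position 9 ')': depth becomes 0
Maximum depth reached: 2

2


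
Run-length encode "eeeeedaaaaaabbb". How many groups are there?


Input: eeeeedaaaaaabbb
Scanning for consecutive runs:
  Group 1: 'e' x 5 (positions 0-4)
  Group 2: 'd' x 1 (positions 5-5)
  Group 3: 'a' x 6 (positions 6-11)
  Group 4: 'b' x 3 (positions 12-14)
Total groups: 4

4


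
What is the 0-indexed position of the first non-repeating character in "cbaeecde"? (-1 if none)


Input: cbaeecde
Character frequencies:
  'a': 1
  'b': 1
  'c': 2
  'd': 1
  'e': 3
Scanning left to right for freq == 1:
  Position 0 ('c'): freq=2, skip
  Position 1 ('b'): unique! => answer = 1

1


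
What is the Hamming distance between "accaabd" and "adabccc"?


Comparing "accaabd" and "adabccc" position by position:
  Position 0: 'a' vs 'a' => same
  Position 1: 'c' vs 'd' => differ
  Position 2: 'c' vs 'a' => differ
  Position 3: 'a' vs 'b' => differ
  Position 4: 'a' vs 'c' => differ
  Position 5: 'b' vs 'c' => differ
  Position 6: 'd' vs 'c' => differ
Total differences (Hamming distance): 6

6


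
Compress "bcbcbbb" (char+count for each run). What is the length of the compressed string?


Input: bcbcbbb
Runs:
  'b' x 1 => "b1"
  'c' x 1 => "c1"
  'b' x 1 => "b1"
  'c' x 1 => "c1"
  'b' x 3 => "b3"
Compressed: "b1c1b1c1b3"
Compressed length: 10

10


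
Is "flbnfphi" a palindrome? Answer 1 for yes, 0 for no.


Input: flbnfphi
Reversed: ihpfnblf
  Compare pos 0 ('f') with pos 7 ('i'): MISMATCH
  Compare pos 1 ('l') with pos 6 ('h'): MISMATCH
  Compare pos 2 ('b') with pos 5 ('p'): MISMATCH
  Compare pos 3 ('n') with pos 4 ('f'): MISMATCH
Result: not a palindrome

0


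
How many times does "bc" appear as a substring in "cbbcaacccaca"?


Searching for "bc" in "cbbcaacccaca"
Scanning each position:
  Position 0: "cb" => no
  Position 1: "bb" => no
  Position 2: "bc" => MATCH
  Position 3: "ca" => no
  Position 4: "aa" => no
  Position 5: "ac" => no
  Position 6: "cc" => no
  Position 7: "cc" => no
  Position 8: "ca" => no
  Position 9: "ac" => no
  Position 10: "ca" => no
Total occurrences: 1

1


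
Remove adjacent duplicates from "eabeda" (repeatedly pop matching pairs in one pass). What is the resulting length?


Input: eabeda
Stack-based adjacent duplicate removal:
  Read 'e': push. Stack: e
  Read 'a': push. Stack: ea
  Read 'b': push. Stack: eab
  Read 'e': push. Stack: eabe
  Read 'd': push. Stack: eabed
  Read 'a': push. Stack: eabeda
Final stack: "eabeda" (length 6)

6


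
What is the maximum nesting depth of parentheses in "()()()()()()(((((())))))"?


Input: "()()()()()()(((((())))))"
Tracking depth:
  Position 0 '(': depth becomes 1
  Position 1 ')': depth becomes 0
  Position 2 '(': depth becomes 1
  Position 3 ')': depth becomes 0
  Position 4 '(': depth becomes 1
  Position 5 ')': depth becomes 0
  Position 6 '(': depth becomes 1
  Position 7 ')': depth becomes 0
  Position 8 '(': depth becomes 1
  Position 9 ')': depth becomes 0
  Position 10 '(': depth becomes 1
  Position 11 ')': depth becomes 0
  Position 12 '(': depth becomes 1
  Position 13 '(': depth becomes 2
  Position 14 '(': depth becomes 3
  Position 15 '(': depth becomes 4
  Position 16 '(': depth becomes 5
  Position 17 '(': depth becomes 6
  Position 18 ')': depth becomes 5
  Position 19 ')': depth becomes 4
  Position 20 ')': depth becomes 3
  Position 21 ')': depth becomes 2
  Position 22 ')': depth becomes 1
  Position 23 ')': depth becomes 0
Maximum depth reached: 6

6


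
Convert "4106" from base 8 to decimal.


Input: "4106" in base 8
Positional expansion:
  Digit '4' (value 4) x 8^3 = 2048
  Digit '1' (value 1) x 8^2 = 64
  Digit '0' (value 0) x 8^1 = 0
  Digit '6' (value 6) x 8^0 = 6
Sum = 2118

2118


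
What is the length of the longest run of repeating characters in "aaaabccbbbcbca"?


Input: "aaaabccbbbcbca"
Scanning for longest run:
  Position 1 ('a'): continues run of 'a', length=2
  Position 2 ('a'): continues run of 'a', length=3
  Position 3 ('a'): continues run of 'a', length=4
  Position 4 ('b'): new char, reset run to 1
  Position 5 ('c'): new char, reset run to 1
  Position 6 ('c'): continues run of 'c', length=2
  Position 7 ('b'): new char, reset run to 1
  Position 8 ('b'): continues run of 'b', length=2
  Position 9 ('b'): continues run of 'b', length=3
  Position 10 ('c'): new char, reset run to 1
  Position 11 ('b'): new char, reset run to 1
  Position 12 ('c'): new char, reset run to 1
  Position 13 ('a'): new char, reset run to 1
Longest run: 'a' with length 4

4


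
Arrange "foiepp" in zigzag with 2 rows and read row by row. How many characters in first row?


Zigzag "foiepp" into 2 rows:
Placing characters:
  'f' => row 0
  'o' => row 1
  'i' => row 0
  'e' => row 1
  'p' => row 0
  'p' => row 1
Rows:
  Row 0: "fip"
  Row 1: "oep"
First row length: 3

3


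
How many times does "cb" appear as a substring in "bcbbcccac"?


Searching for "cb" in "bcbbcccac"
Scanning each position:
  Position 0: "bc" => no
  Position 1: "cb" => MATCH
  Position 2: "bb" => no
  Position 3: "bc" => no
  Position 4: "cc" => no
  Position 5: "cc" => no
  Position 6: "ca" => no
  Position 7: "ac" => no
Total occurrences: 1

1


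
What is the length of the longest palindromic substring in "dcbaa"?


Input: "dcbaa"
Checking substrings for palindromes:
  [3:5] "aa" (len 2) => palindrome
Longest palindromic substring: "aa" with length 2

2


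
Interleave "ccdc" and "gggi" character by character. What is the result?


Interleaving "ccdc" and "gggi":
  Position 0: 'c' from first, 'g' from second => "cg"
  Position 1: 'c' from first, 'g' from second => "cg"
  Position 2: 'd' from first, 'g' from second => "dg"
  Position 3: 'c' from first, 'i' from second => "ci"
Result: cgcgdgci

cgcgdgci


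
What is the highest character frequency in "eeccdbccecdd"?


Input: eeccdbccecdd
Character counts:
  'b': 1
  'c': 5
  'd': 3
  'e': 3
Maximum frequency: 5

5


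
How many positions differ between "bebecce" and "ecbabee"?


Comparing "bebecce" and "ecbabee" position by position:
  Position 0: 'b' vs 'e' => DIFFER
  Position 1: 'e' vs 'c' => DIFFER
  Position 2: 'b' vs 'b' => same
  Position 3: 'e' vs 'a' => DIFFER
  Position 4: 'c' vs 'b' => DIFFER
  Position 5: 'c' vs 'e' => DIFFER
  Position 6: 'e' vs 'e' => same
Positions that differ: 5

5


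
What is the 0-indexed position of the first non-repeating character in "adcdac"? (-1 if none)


Input: adcdac
Character frequencies:
  'a': 2
  'c': 2
  'd': 2
Scanning left to right for freq == 1:
  Position 0 ('a'): freq=2, skip
  Position 1 ('d'): freq=2, skip
  Position 2 ('c'): freq=2, skip
  Position 3 ('d'): freq=2, skip
  Position 4 ('a'): freq=2, skip
  Position 5 ('c'): freq=2, skip
  No unique character found => answer = -1

-1


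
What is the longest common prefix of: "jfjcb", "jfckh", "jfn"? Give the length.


Words: jfjcb, jfckh, jfn
  Position 0: all 'j' => match
  Position 1: all 'f' => match
  Position 2: ('j', 'c', 'n') => mismatch, stop
LCP = "jf" (length 2)

2


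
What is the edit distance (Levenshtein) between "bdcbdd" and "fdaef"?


Computing edit distance: "bdcbdd" -> "fdaef"
DP table:
           f    d    a    e    f
      0    1    2    3    4    5
  b   1    1    2    3    4    5
  d   2    2    1    2    3    4
  c   3    3    2    2    3    4
  b   4    4    3    3    3    4
  d   5    5    4    4    4    4
  d   6    6    5    5    5    5
Edit distance = dp[6][5] = 5

5


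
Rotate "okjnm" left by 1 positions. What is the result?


Input: "okjnm", rotate left by 1
First 1 characters: "o"
Remaining characters: "kjnm"
Concatenate remaining + first: "kjnm" + "o" = "kjnmo"

kjnmo


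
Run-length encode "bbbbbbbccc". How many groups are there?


Input: bbbbbbbccc
Scanning for consecutive runs:
  Group 1: 'b' x 7 (positions 0-6)
  Group 2: 'c' x 3 (positions 7-9)
Total groups: 2

2


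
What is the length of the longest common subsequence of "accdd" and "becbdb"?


LCS of "accdd" and "becbdb"
DP table:
           b    e    c    b    d    b
      0    0    0    0    0    0    0
  a   0    0    0    0    0    0    0
  c   0    0    0    1    1    1    1
  c   0    0    0    1    1    1    1
  d   0    0    0    1    1    2    2
  d   0    0    0    1    1    2    2
LCS length = dp[5][6] = 2

2


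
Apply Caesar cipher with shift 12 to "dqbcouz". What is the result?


Caesar cipher: shift "dqbcouz" by 12
  'd' (pos 3) + 12 = pos 15 = 'p'
  'q' (pos 16) + 12 = pos 2 = 'c'
  'b' (pos 1) + 12 = pos 13 = 'n'
  'c' (pos 2) + 12 = pos 14 = 'o'
  'o' (pos 14) + 12 = pos 0 = 'a'
  'u' (pos 20) + 12 = pos 6 = 'g'
  'z' (pos 25) + 12 = pos 11 = 'l'
Result: pcnoagl

pcnoagl


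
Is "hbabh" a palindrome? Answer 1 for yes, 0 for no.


Input: hbabh
Reversed: hbabh
  Compare pos 0 ('h') with pos 4 ('h'): match
  Compare pos 1 ('b') with pos 3 ('b'): match
Result: palindrome

1


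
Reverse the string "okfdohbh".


Input: okfdohbh
Reading characters right to left:
  Position 7: 'h'
  Position 6: 'b'
  Position 5: 'h'
  Position 4: 'o'
  Position 3: 'd'
  Position 2: 'f'
  Position 1: 'k'
  Position 0: 'o'
Reversed: hbhodfko

hbhodfko


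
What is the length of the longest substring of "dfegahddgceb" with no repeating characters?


Input: "dfegahddgceb"
Sliding window (track last position of each char):
  Position 0 ('d'): window [0,0] length 1 -- new best
  Position 1 ('f'): window [0,1] length 2 -- new best
  Position 2 ('e'): window [0,2] length 3 -- new best
  Position 3 ('g'): window [0,3] length 4 -- new best
  Position 4 ('a'): window [0,4] length 5 -- new best
  Position 5 ('h'): window [0,5] length 6 -- new best
  Position 6 ('d'): repeat (last at 0), move window start to 1
  Position 6 ('d'): window [1,6] length 6
  Position 7 ('d'): repeat (last at 6), move window start to 7
  Position 7 ('d'): window [7,7] length 1
  Position 8 ('g'): window [7,8] length 2
  Position 9 ('c'): window [7,9] length 3
  Position 10 ('e'): window [7,10] length 4
  Position 11 ('b'): window [7,11] length 5
Longest substring with no repeats: "dfegah" with length 6

6


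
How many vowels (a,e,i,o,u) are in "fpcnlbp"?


Input: fpcnlbp
Checking each character:
  'f' at position 0: consonant
  'p' at position 1: consonant
  'c' at position 2: consonant
  'n' at position 3: consonant
  'l' at position 4: consonant
  'b' at position 5: consonant
  'p' at position 6: consonant
Total vowels: 0

0


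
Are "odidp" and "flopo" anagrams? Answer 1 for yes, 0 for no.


Strings: "odidp", "flopo"
Sorted first:  ddiop
Sorted second: floop
Differ at position 0: 'd' vs 'f' => not anagrams

0


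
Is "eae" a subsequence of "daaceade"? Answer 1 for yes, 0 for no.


Check if "eae" is a subsequence of "daaceade"
Greedy scan:
  Position 0 ('d'): no match needed
  Position 1 ('a'): no match needed
  Position 2 ('a'): no match needed
  Position 3 ('c'): no match needed
  Position 4 ('e'): matches sub[0] = 'e'
  Position 5 ('a'): matches sub[1] = 'a'
  Position 6 ('d'): no match needed
  Position 7 ('e'): matches sub[2] = 'e'
All 3 characters matched => is a subsequence

1


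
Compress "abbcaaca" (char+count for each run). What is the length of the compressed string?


Input: abbcaaca
Runs:
  'a' x 1 => "a1"
  'b' x 2 => "b2"
  'c' x 1 => "c1"
  'a' x 2 => "a2"
  'c' x 1 => "c1"
  'a' x 1 => "a1"
Compressed: "a1b2c1a2c1a1"
Compressed length: 12

12


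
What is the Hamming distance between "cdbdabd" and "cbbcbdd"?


Comparing "cdbdabd" and "cbbcbdd" position by position:
  Position 0: 'c' vs 'c' => same
  Position 1: 'd' vs 'b' => differ
  Position 2: 'b' vs 'b' => same
  Position 3: 'd' vs 'c' => differ
  Position 4: 'a' vs 'b' => differ
  Position 5: 'b' vs 'd' => differ
  Position 6: 'd' vs 'd' => same
Total differences (Hamming distance): 4

4


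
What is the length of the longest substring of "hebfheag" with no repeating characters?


Input: "hebfheag"
Sliding window (track last position of each char):
  Position 0 ('h'): window [0,0] length 1 -- new best
  Position 1 ('e'): window [0,1] length 2 -- new best
  Position 2 ('b'): window [0,2] length 3 -- new best
  Position 3 ('f'): window [0,3] length 4 -- new best
  Position 4 ('h'): repeat (last at 0), move window start to 1
  Position 4 ('h'): window [1,4] length 4
  Position 5 ('e'): repeat (last at 1), move window start to 2
  Position 5 ('e'): window [2,5] length 4
  Position 6 ('a'): window [2,6] length 5 -- new best
  Position 7 ('g'): window [2,7] length 6 -- new best
Longest substring with no repeats: "bfheag" with length 6

6


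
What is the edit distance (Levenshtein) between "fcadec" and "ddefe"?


Computing edit distance: "fcadec" -> "ddefe"
DP table:
           d    d    e    f    e
      0    1    2    3    4    5
  f   1    1    2    3    3    4
  c   2    2    2    3    4    4
  a   3    3    3    3    4    5
  d   4    3    3    4    4    5
  e   5    4    4    3    4    4
  c   6    5    5    4    4    5
Edit distance = dp[6][5] = 5

5


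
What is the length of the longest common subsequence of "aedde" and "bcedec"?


LCS of "aedde" and "bcedec"
DP table:
           b    c    e    d    e    c
      0    0    0    0    0    0    0
  a   0    0    0    0    0    0    0
  e   0    0    0    1    1    1    1
  d   0    0    0    1    2    2    2
  d   0    0    0    1    2    2    2
  e   0    0    0    1    2    3    3
LCS length = dp[5][6] = 3

3


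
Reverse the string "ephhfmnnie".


Input: ephhfmnnie
Reading characters right to left:
  Position 9: 'e'
  Position 8: 'i'
  Position 7: 'n'
  Position 6: 'n'
  Position 5: 'm'
  Position 4: 'f'
  Position 3: 'h'
  Position 2: 'h'
  Position 1: 'p'
  Position 0: 'e'
Reversed: einnmfhhpe

einnmfhhpe


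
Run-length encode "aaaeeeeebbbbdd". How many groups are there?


Input: aaaeeeeebbbbdd
Scanning for consecutive runs:
  Group 1: 'a' x 3 (positions 0-2)
  Group 2: 'e' x 5 (positions 3-7)
  Group 3: 'b' x 4 (positions 8-11)
  Group 4: 'd' x 2 (positions 12-13)
Total groups: 4

4


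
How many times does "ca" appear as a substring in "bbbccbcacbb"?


Searching for "ca" in "bbbccbcacbb"
Scanning each position:
  Position 0: "bb" => no
  Position 1: "bb" => no
  Position 2: "bc" => no
  Position 3: "cc" => no
  Position 4: "cb" => no
  Position 5: "bc" => no
  Position 6: "ca" => MATCH
  Position 7: "ac" => no
  Position 8: "cb" => no
  Position 9: "bb" => no
Total occurrences: 1

1


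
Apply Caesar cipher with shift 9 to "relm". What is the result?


Caesar cipher: shift "relm" by 9
  'r' (pos 17) + 9 = pos 0 = 'a'
  'e' (pos 4) + 9 = pos 13 = 'n'
  'l' (pos 11) + 9 = pos 20 = 'u'
  'm' (pos 12) + 9 = pos 21 = 'v'
Result: anuv

anuv


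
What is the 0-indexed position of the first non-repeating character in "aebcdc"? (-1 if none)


Input: aebcdc
Character frequencies:
  'a': 1
  'b': 1
  'c': 2
  'd': 1
  'e': 1
Scanning left to right for freq == 1:
  Position 0 ('a'): unique! => answer = 0

0


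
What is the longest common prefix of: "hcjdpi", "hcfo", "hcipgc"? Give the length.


Words: hcjdpi, hcfo, hcipgc
  Position 0: all 'h' => match
  Position 1: all 'c' => match
  Position 2: ('j', 'f', 'i') => mismatch, stop
LCP = "hc" (length 2)

2


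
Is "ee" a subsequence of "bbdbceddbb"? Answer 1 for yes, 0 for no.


Check if "ee" is a subsequence of "bbdbceddbb"
Greedy scan:
  Position 0 ('b'): no match needed
  Position 1 ('b'): no match needed
  Position 2 ('d'): no match needed
  Position 3 ('b'): no match needed
  Position 4 ('c'): no match needed
  Position 5 ('e'): matches sub[0] = 'e'
  Position 6 ('d'): no match needed
  Position 7 ('d'): no match needed
  Position 8 ('b'): no match needed
  Position 9 ('b'): no match needed
Only matched 1/2 characters => not a subsequence

0


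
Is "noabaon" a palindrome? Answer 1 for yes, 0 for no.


Input: noabaon
Reversed: noabaon
  Compare pos 0 ('n') with pos 6 ('n'): match
  Compare pos 1 ('o') with pos 5 ('o'): match
  Compare pos 2 ('a') with pos 4 ('a'): match
Result: palindrome

1


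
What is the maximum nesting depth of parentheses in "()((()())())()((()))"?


Input: "()((()())())()((()))"
Tracking depth:
  Position 0 '(': depth becomes 1
  Position 1 ')': depth becomes 0
  Position 2 '(': depth becomes 1
  Position 3 '(': depth becomes 2
  Position 4 '(': depth becomes 3
  Position 5 ')': depth becomes 2
  Position 6 '(': depth becomes 3
  Position 7 ')': depth becomes 2
  Position 8 ')': depth becomes 1
  Position 9 '(': depth becomes 2
  Position 10 ')': depth becomes 1
  Position 11 ')': depth becomes 0
  Position 12 '(': depth becomes 1
  Position 13 ')': depth becomes 0
  Position 14 '(': depth becomes 1
  Position 15 '(': depth becomes 2
  Position 16 '(': depth becomes 3
  Position 17 ')': depth becomes 2
  Position 18 ')': depth becomes 1
  Position 19 ')': depth becomes 0
Maximum depth reached: 3

3


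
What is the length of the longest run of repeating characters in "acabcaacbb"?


Input: "acabcaacbb"
Scanning for longest run:
  Position 1 ('c'): new char, reset run to 1
  Position 2 ('a'): new char, reset run to 1
  Position 3 ('b'): new char, reset run to 1
  Position 4 ('c'): new char, reset run to 1
  Position 5 ('a'): new char, reset run to 1
  Position 6 ('a'): continues run of 'a', length=2
  Position 7 ('c'): new char, reset run to 1
  Position 8 ('b'): new char, reset run to 1
  Position 9 ('b'): continues run of 'b', length=2
Longest run: 'a' with length 2

2


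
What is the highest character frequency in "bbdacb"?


Input: bbdacb
Character counts:
  'a': 1
  'b': 3
  'c': 1
  'd': 1
Maximum frequency: 3

3


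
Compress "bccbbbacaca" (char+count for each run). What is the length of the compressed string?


Input: bccbbbacaca
Runs:
  'b' x 1 => "b1"
  'c' x 2 => "c2"
  'b' x 3 => "b3"
  'a' x 1 => "a1"
  'c' x 1 => "c1"
  'a' x 1 => "a1"
  'c' x 1 => "c1"
  'a' x 1 => "a1"
Compressed: "b1c2b3a1c1a1c1a1"
Compressed length: 16

16


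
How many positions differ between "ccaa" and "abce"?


Comparing "ccaa" and "abce" position by position:
  Position 0: 'c' vs 'a' => DIFFER
  Position 1: 'c' vs 'b' => DIFFER
  Position 2: 'a' vs 'c' => DIFFER
  Position 3: 'a' vs 'e' => DIFFER
Positions that differ: 4

4


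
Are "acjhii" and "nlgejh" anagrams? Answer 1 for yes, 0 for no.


Strings: "acjhii", "nlgejh"
Sorted first:  achiij
Sorted second: eghjln
Differ at position 0: 'a' vs 'e' => not anagrams

0


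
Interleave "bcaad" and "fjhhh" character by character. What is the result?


Interleaving "bcaad" and "fjhhh":
  Position 0: 'b' from first, 'f' from second => "bf"
  Position 1: 'c' from first, 'j' from second => "cj"
  Position 2: 'a' from first, 'h' from second => "ah"
  Position 3: 'a' from first, 'h' from second => "ah"
  Position 4: 'd' from first, 'h' from second => "dh"
Result: bfcjahahdh

bfcjahahdh


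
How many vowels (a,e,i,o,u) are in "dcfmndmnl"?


Input: dcfmndmnl
Checking each character:
  'd' at position 0: consonant
  'c' at position 1: consonant
  'f' at position 2: consonant
  'm' at position 3: consonant
  'n' at position 4: consonant
  'd' at position 5: consonant
  'm' at position 6: consonant
  'n' at position 7: consonant
  'l' at position 8: consonant
Total vowels: 0

0


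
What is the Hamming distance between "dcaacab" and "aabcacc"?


Comparing "dcaacab" and "aabcacc" position by position:
  Position 0: 'd' vs 'a' => differ
  Position 1: 'c' vs 'a' => differ
  Position 2: 'a' vs 'b' => differ
  Position 3: 'a' vs 'c' => differ
  Position 4: 'c' vs 'a' => differ
  Position 5: 'a' vs 'c' => differ
  Position 6: 'b' vs 'c' => differ
Total differences (Hamming distance): 7

7


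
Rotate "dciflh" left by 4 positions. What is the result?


Input: "dciflh", rotate left by 4
First 4 characters: "dcif"
Remaining characters: "lh"
Concatenate remaining + first: "lh" + "dcif" = "lhdcif"

lhdcif


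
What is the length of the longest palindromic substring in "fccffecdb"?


Input: "fccffecdb"
Checking substrings for palindromes:
  [0:4] "fccf" (len 4) => palindrome
  [1:3] "cc" (len 2) => palindrome
  [3:5] "ff" (len 2) => palindrome
Longest palindromic substring: "fccf" with length 4

4


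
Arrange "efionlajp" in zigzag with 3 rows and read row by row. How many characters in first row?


Zigzag "efionlajp" into 3 rows:
Placing characters:
  'e' => row 0
  'f' => row 1
  'i' => row 2
  'o' => row 1
  'n' => row 0
  'l' => row 1
  'a' => row 2
  'j' => row 1
  'p' => row 0
Rows:
  Row 0: "enp"
  Row 1: "folj"
  Row 2: "ia"
First row length: 3

3


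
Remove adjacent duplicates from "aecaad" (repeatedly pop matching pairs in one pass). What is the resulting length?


Input: aecaad
Stack-based adjacent duplicate removal:
  Read 'a': push. Stack: a
  Read 'e': push. Stack: ae
  Read 'c': push. Stack: aec
  Read 'a': push. Stack: aeca
  Read 'a': matches stack top 'a' => pop. Stack: aec
  Read 'd': push. Stack: aecd
Final stack: "aecd" (length 4)

4


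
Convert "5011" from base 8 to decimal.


Input: "5011" in base 8
Positional expansion:
  Digit '5' (value 5) x 8^3 = 2560
  Digit '0' (value 0) x 8^2 = 0
  Digit '1' (value 1) x 8^1 = 8
  Digit '1' (value 1) x 8^0 = 1
Sum = 2569

2569


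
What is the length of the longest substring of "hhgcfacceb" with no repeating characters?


Input: "hhgcfacceb"
Sliding window (track last position of each char):
  Position 0 ('h'): window [0,0] length 1 -- new best
  Position 1 ('h'): repeat (last at 0), move window start to 1
  Position 1 ('h'): window [1,1] length 1
  Position 2 ('g'): window [1,2] length 2 -- new best
  Position 3 ('c'): window [1,3] length 3 -- new best
  Position 4 ('f'): window [1,4] length 4 -- new best
  Position 5 ('a'): window [1,5] length 5 -- new best
  Position 6 ('c'): repeat (last at 3), move window start to 4
  Position 6 ('c'): window [4,6] length 3
  Position 7 ('c'): repeat (last at 6), move window start to 7
  Position 7 ('c'): window [7,7] length 1
  Position 8 ('e'): window [7,8] length 2
  Position 9 ('b'): window [7,9] length 3
Longest substring with no repeats: "hgcfa" with length 5

5


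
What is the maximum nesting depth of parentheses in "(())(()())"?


Input: "(())(()())"
Tracking depth:
  Position 0 '(': depth becomes 1
  Position 1 '(': depth becomes 2
  Position 2 ')': depth becomes 1
  Position 3 ')': depth becomes 0
  Position 4 '(': depth becomes 1
  Position 5 '(': depth becomes 2
  Position 6 ')': depth becomes 1
  Position 7 '(': depth becomes 2
  Position 8 ')': depth becomes 1
  Position 9 ')': depth becomes 0
Maximum depth reached: 2

2


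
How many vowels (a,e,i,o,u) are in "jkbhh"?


Input: jkbhh
Checking each character:
  'j' at position 0: consonant
  'k' at position 1: consonant
  'b' at position 2: consonant
  'h' at position 3: consonant
  'h' at position 4: consonant
Total vowels: 0

0


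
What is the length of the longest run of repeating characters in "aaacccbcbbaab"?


Input: "aaacccbcbbaab"
Scanning for longest run:
  Position 1 ('a'): continues run of 'a', length=2
  Position 2 ('a'): continues run of 'a', length=3
  Position 3 ('c'): new char, reset run to 1
  Position 4 ('c'): continues run of 'c', length=2
  Position 5 ('c'): continues run of 'c', length=3
  Position 6 ('b'): new char, reset run to 1
  Position 7 ('c'): new char, reset run to 1
  Position 8 ('b'): new char, reset run to 1
  Position 9 ('b'): continues run of 'b', length=2
  Position 10 ('a'): new char, reset run to 1
  Position 11 ('a'): continues run of 'a', length=2
  Position 12 ('b'): new char, reset run to 1
Longest run: 'a' with length 3

3


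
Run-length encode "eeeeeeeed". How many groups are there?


Input: eeeeeeeed
Scanning for consecutive runs:
  Group 1: 'e' x 8 (positions 0-7)
  Group 2: 'd' x 1 (positions 8-8)
Total groups: 2

2


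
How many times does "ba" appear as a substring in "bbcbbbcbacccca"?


Searching for "ba" in "bbcbbbcbacccca"
Scanning each position:
  Position 0: "bb" => no
  Position 1: "bc" => no
  Position 2: "cb" => no
  Position 3: "bb" => no
  Position 4: "bb" => no
  Position 5: "bc" => no
  Position 6: "cb" => no
  Position 7: "ba" => MATCH
  Position 8: "ac" => no
  Position 9: "cc" => no
  Position 10: "cc" => no
  Position 11: "cc" => no
  Position 12: "ca" => no
Total occurrences: 1

1


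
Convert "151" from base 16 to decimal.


Input: "151" in base 16
Positional expansion:
  Digit '1' (value 1) x 16^2 = 256
  Digit '5' (value 5) x 16^1 = 80
  Digit '1' (value 1) x 16^0 = 1
Sum = 337

337


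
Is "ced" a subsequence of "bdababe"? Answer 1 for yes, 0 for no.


Check if "ced" is a subsequence of "bdababe"
Greedy scan:
  Position 0 ('b'): no match needed
  Position 1 ('d'): no match needed
  Position 2 ('a'): no match needed
  Position 3 ('b'): no match needed
  Position 4 ('a'): no match needed
  Position 5 ('b'): no match needed
  Position 6 ('e'): no match needed
Only matched 0/3 characters => not a subsequence

0


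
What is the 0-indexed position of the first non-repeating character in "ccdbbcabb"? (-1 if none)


Input: ccdbbcabb
Character frequencies:
  'a': 1
  'b': 4
  'c': 3
  'd': 1
Scanning left to right for freq == 1:
  Position 0 ('c'): freq=3, skip
  Position 1 ('c'): freq=3, skip
  Position 2 ('d'): unique! => answer = 2

2


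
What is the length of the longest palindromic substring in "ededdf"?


Input: "ededdf"
Checking substrings for palindromes:
  [0:3] "ede" (len 3) => palindrome
  [1:4] "ded" (len 3) => palindrome
  [3:5] "dd" (len 2) => palindrome
Longest palindromic substring: "ede" with length 3

3


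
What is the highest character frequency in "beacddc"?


Input: beacddc
Character counts:
  'a': 1
  'b': 1
  'c': 2
  'd': 2
  'e': 1
Maximum frequency: 2

2


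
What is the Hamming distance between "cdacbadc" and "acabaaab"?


Comparing "cdacbadc" and "acabaaab" position by position:
  Position 0: 'c' vs 'a' => differ
  Position 1: 'd' vs 'c' => differ
  Position 2: 'a' vs 'a' => same
  Position 3: 'c' vs 'b' => differ
  Position 4: 'b' vs 'a' => differ
  Position 5: 'a' vs 'a' => same
  Position 6: 'd' vs 'a' => differ
  Position 7: 'c' vs 'b' => differ
Total differences (Hamming distance): 6

6


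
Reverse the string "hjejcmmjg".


Input: hjejcmmjg
Reading characters right to left:
  Position 8: 'g'
  Position 7: 'j'
  Position 6: 'm'
  Position 5: 'm'
  Position 4: 'c'
  Position 3: 'j'
  Position 2: 'e'
  Position 1: 'j'
  Position 0: 'h'
Reversed: gjmmcjejh

gjmmcjejh


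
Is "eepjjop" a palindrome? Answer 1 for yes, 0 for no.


Input: eepjjop
Reversed: pojjpee
  Compare pos 0 ('e') with pos 6 ('p'): MISMATCH
  Compare pos 1 ('e') with pos 5 ('o'): MISMATCH
  Compare pos 2 ('p') with pos 4 ('j'): MISMATCH
Result: not a palindrome

0


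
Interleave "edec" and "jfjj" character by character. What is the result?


Interleaving "edec" and "jfjj":
  Position 0: 'e' from first, 'j' from second => "ej"
  Position 1: 'd' from first, 'f' from second => "df"
  Position 2: 'e' from first, 'j' from second => "ej"
  Position 3: 'c' from first, 'j' from second => "cj"
Result: ejdfejcj

ejdfejcj


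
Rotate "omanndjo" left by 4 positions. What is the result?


Input: "omanndjo", rotate left by 4
First 4 characters: "oman"
Remaining characters: "ndjo"
Concatenate remaining + first: "ndjo" + "oman" = "ndjooman"

ndjooman


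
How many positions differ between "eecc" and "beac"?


Comparing "eecc" and "beac" position by position:
  Position 0: 'e' vs 'b' => DIFFER
  Position 1: 'e' vs 'e' => same
  Position 2: 'c' vs 'a' => DIFFER
  Position 3: 'c' vs 'c' => same
Positions that differ: 2

2


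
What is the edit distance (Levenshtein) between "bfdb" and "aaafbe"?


Computing edit distance: "bfdb" -> "aaafbe"
DP table:
           a    a    a    f    b    e
      0    1    2    3    4    5    6
  b   1    1    2    3    4    4    5
  f   2    2    2    3    3    4    5
  d   3    3    3    3    4    4    5
  b   4    4    4    4    4    4    5
Edit distance = dp[4][6] = 5

5


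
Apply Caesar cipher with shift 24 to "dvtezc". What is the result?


Caesar cipher: shift "dvtezc" by 24
  'd' (pos 3) + 24 = pos 1 = 'b'
  'v' (pos 21) + 24 = pos 19 = 't'
  't' (pos 19) + 24 = pos 17 = 'r'
  'e' (pos 4) + 24 = pos 2 = 'c'
  'z' (pos 25) + 24 = pos 23 = 'x'
  'c' (pos 2) + 24 = pos 0 = 'a'
Result: btrcxa

btrcxa


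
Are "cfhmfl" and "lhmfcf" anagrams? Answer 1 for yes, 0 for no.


Strings: "cfhmfl", "lhmfcf"
Sorted first:  cffhlm
Sorted second: cffhlm
Sorted forms match => anagrams

1


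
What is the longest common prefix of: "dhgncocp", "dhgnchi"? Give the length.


Words: dhgncocp, dhgnchi
  Position 0: all 'd' => match
  Position 1: all 'h' => match
  Position 2: all 'g' => match
  Position 3: all 'n' => match
  Position 4: all 'c' => match
  Position 5: ('o', 'h') => mismatch, stop
LCP = "dhgnc" (length 5)

5


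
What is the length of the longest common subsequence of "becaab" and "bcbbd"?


LCS of "becaab" and "bcbbd"
DP table:
           b    c    b    b    d
      0    0    0    0    0    0
  b   0    1    1    1    1    1
  e   0    1    1    1    1    1
  c   0    1    2    2    2    2
  a   0    1    2    2    2    2
  a   0    1    2    2    2    2
  b   0    1    2    3    3    3
LCS length = dp[6][5] = 3

3


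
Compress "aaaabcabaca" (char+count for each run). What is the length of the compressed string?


Input: aaaabcabaca
Runs:
  'a' x 4 => "a4"
  'b' x 1 => "b1"
  'c' x 1 => "c1"
  'a' x 1 => "a1"
  'b' x 1 => "b1"
  'a' x 1 => "a1"
  'c' x 1 => "c1"
  'a' x 1 => "a1"
Compressed: "a4b1c1a1b1a1c1a1"
Compressed length: 16

16


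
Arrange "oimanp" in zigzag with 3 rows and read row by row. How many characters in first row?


Zigzag "oimanp" into 3 rows:
Placing characters:
  'o' => row 0
  'i' => row 1
  'm' => row 2
  'a' => row 1
  'n' => row 0
  'p' => row 1
Rows:
  Row 0: "on"
  Row 1: "iap"
  Row 2: "m"
First row length: 2

2
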